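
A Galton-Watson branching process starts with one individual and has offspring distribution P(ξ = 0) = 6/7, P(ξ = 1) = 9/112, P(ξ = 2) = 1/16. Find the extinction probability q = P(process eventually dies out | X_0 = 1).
q = 1

Mean offspring μ = 0·6/7 + 1·9/112 + 2·1/16 = 23/112 ≤ 1. For μ ≤ 1 with offspring not concentrated at 1, the Galton-Watson process goes extinct almost surely, so q = 1.
(Algebraic check: The pgf is f(s) = 6/7 + 9/112·s + 1/16·s². The extinction probability q is the smallest fixed point of f in [0, 1]. Setting s = f(s):
  1/16·s² + (9/112 − 1)·s + 6/7 = 0
  1/16·s² − (6/7 + 1/16)·s + 6/7 = 0
which factors as (s − 1)·(1/16·s − 6/7) = 0, giving roots s = 1 and s = (6/7)/(1/16) = 96/7. Since 96/7 ≥ 1, the smallest root in [0, 1] is s = 1.)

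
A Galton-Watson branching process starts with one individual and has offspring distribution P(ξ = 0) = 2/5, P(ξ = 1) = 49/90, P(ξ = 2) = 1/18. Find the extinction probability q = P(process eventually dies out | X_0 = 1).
q = 1

Mean offspring μ = 0·2/5 + 1·49/90 + 2·1/18 = 59/90 ≤ 1. For μ ≤ 1 with offspring not concentrated at 1, the Galton-Watson process goes extinct almost surely, so q = 1.
(Algebraic check: The pgf is f(s) = 2/5 + 49/90·s + 1/18·s². The extinction probability q is the smallest fixed point of f in [0, 1]. Setting s = f(s):
  1/18·s² + (49/90 − 1)·s + 2/5 = 0
  1/18·s² − (2/5 + 1/18)·s + 2/5 = 0
which factors as (s − 1)·(1/18·s − 2/5) = 0, giving roots s = 1 and s = (2/5)/(1/18) = 36/5. Since 36/5 ≥ 1, the smallest root in [0, 1] is s = 1.)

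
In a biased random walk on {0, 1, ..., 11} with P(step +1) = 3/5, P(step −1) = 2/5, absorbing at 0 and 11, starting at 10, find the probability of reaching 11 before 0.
P(hit 11 before 0) = (1 − (2/3)^10) / (1 − (2/3)^11) = 174075/175099

Let u_k denote P(reach 11 before 0 | start at k). Boundary: u_0 = 0, u_11 = 1. Recurrence: u_k = 3/5·u_{k+1} + 2/5·u_{k-1} for 1 ≤ k ≤ 10. Try u_k = A + B·r^k with r = q/p = (2/5)/(3/5) = 2/3. Substitution satisfies the recurrence; boundary conditions give:
  u_k = (1 − r^k) / (1 − r^N) = (1 − (2/3)^10) / (1 − (2/3)^11) = 174075/175099.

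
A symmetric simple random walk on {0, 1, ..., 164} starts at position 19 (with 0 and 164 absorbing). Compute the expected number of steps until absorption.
E[τ | X_0 = 19] = 2755

Let v_k = E[τ | X_0 = k]. Boundary: v_0 = v_164 = 0. Recurrence: v_k = 1 + (v_{k-1} + v_{k+1})/2 for 1 ≤ k ≤ 163. The particular solution to v_k − (v_{k-1} + v_{k+1})/2 = 1 is v_k = −k^2. Adding homogeneous solution A + B k and matching boundaries gives v_k = k (164 − k). Substituting k = 19: v_19 = 19 · 145 = 2755.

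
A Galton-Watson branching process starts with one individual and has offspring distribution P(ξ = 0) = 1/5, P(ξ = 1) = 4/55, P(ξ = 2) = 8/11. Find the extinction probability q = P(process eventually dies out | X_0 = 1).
q = 11/40

The pgf is f(s) = 1/5 + 4/55·s + 8/11·s². The extinction probability q is the smallest fixed point of f in [0, 1]. Setting s = f(s):
  8/11·s² + (4/55 − 1)·s + 1/5 = 0
  8/11·s² − (1/5 + 8/11)·s + 1/5 = 0
which factors as (s − 1)·(8/11·s − 1/5) = 0, giving roots s = 1 and s = (1/5)/(8/11) = 11/40.
Mean offspring μ = 4/55 + 2·8/11 = 84/55 > 1 (supercritical), so q < 1. The extinction probability is the smaller root: q = (1/5)/(8/11) = 11/40.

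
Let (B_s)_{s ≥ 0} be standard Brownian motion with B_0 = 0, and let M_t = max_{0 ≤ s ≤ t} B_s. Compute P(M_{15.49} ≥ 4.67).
P(M_{15.49} ≥ 4.67) = 2·P(B_{15.49} ≥ 4.67) = 2(1 − Φ(4.67/√15.49)) ≈ 0.2354

By the reflection principle for Brownian motion, P(M_t ≥ a) = 2 · P(B_t ≥ a) for a ≥ 0. Since B_t ~ N(0, t), P(B_t ≥ 4.67) = 1 − Φ(4.67/√t) = 1 − Φ(4.67/√15.49) = 1 − Φ(1.1866). So
  P(M_{15.49} ≥ 4.67) = 2(1 − Φ(1.1866)) ≈ 0.2354.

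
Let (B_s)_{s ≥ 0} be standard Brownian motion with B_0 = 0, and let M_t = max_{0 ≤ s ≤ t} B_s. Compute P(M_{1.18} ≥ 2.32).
P(M_{1.18} ≥ 2.32) = 2·P(B_{1.18} ≥ 2.32) = 2(1 − Φ(2.32/√1.18)) ≈ 0.0327

By the reflection principle for Brownian motion, P(M_t ≥ a) = 2 · P(B_t ≥ a) for a ≥ 0. Since B_t ~ N(0, t), P(B_t ≥ 2.32) = 1 − Φ(2.32/√t) = 1 − Φ(2.32/√1.18) = 1 − Φ(2.1357). So
  P(M_{1.18} ≥ 2.32) = 2(1 − Φ(2.1357)) ≈ 0.0327.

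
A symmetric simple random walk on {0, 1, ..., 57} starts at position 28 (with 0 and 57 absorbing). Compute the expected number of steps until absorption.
E[τ | X_0 = 28] = 812

Let v_k = E[τ | X_0 = k]. Boundary: v_0 = v_57 = 0. Recurrence: v_k = 1 + (v_{k-1} + v_{k+1})/2 for 1 ≤ k ≤ 56. The particular solution to v_k − (v_{k-1} + v_{k+1})/2 = 1 is v_k = −k^2. Adding homogeneous solution A + B k and matching boundaries gives v_k = k (57 − k). Substituting k = 28: v_28 = 28 · 29 = 812.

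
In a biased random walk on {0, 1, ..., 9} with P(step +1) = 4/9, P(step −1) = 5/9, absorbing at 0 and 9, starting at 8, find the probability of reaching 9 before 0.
P(hit 9 before 0) = (1 − (5/4)^8) / (1 − (5/4)^9) = 1300356/1690981

Let u_k denote P(reach 9 before 0 | start at k). Boundary: u_0 = 0, u_9 = 1. Recurrence: u_k = 4/9·u_{k+1} + 5/9·u_{k-1} for 1 ≤ k ≤ 8. Try u_k = A + B·r^k with r = q/p = (5/9)/(4/9) = 5/4. Substitution satisfies the recurrence; boundary conditions give:
  u_k = (1 − r^k) / (1 − r^N) = (1 − (5/4)^8) / (1 − (5/4)^9) = 1300356/1690981.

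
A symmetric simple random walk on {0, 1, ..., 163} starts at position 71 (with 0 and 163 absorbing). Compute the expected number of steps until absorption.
E[τ | X_0 = 71] = 6532

Let v_k = E[τ | X_0 = k]. Boundary: v_0 = v_163 = 0. Recurrence: v_k = 1 + (v_{k-1} + v_{k+1})/2 for 1 ≤ k ≤ 162. The particular solution to v_k − (v_{k-1} + v_{k+1})/2 = 1 is v_k = −k^2. Adding homogeneous solution A + B k and matching boundaries gives v_k = k (163 − k). Substituting k = 71: v_71 = 71 · 92 = 6532.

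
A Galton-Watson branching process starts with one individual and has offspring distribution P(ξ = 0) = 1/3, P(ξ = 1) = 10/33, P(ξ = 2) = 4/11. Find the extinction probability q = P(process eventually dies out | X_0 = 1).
q = 11/12

The pgf is f(s) = 1/3 + 10/33·s + 4/11·s². The extinction probability q is the smallest fixed point of f in [0, 1]. Setting s = f(s):
  4/11·s² + (10/33 − 1)·s + 1/3 = 0
  4/11·s² − (1/3 + 4/11)·s + 1/3 = 0
which factors as (s − 1)·(4/11·s − 1/3) = 0, giving roots s = 1 and s = (1/3)/(4/11) = 11/12.
Mean offspring μ = 10/33 + 2·4/11 = 34/33 > 1 (supercritical), so q < 1. The extinction probability is the smaller root: q = (1/3)/(4/11) = 11/12.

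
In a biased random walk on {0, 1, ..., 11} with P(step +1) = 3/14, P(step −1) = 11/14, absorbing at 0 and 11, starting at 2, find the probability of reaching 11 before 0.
P(hit 11 before 0) = (1 − (11/3)^2) / (1 − (11/3)^11) = 275562/35663936683

Let u_k denote P(reach 11 before 0 | start at k). Boundary: u_0 = 0, u_11 = 1. Recurrence: u_k = 3/14·u_{k+1} + 11/14·u_{k-1} for 1 ≤ k ≤ 10. Try u_k = A + B·r^k with r = q/p = (11/14)/(3/14) = 11/3. Substitution satisfies the recurrence; boundary conditions give:
  u_k = (1 − r^k) / (1 − r^N) = (1 − (11/3)^2) / (1 − (11/3)^11) = 275562/35663936683.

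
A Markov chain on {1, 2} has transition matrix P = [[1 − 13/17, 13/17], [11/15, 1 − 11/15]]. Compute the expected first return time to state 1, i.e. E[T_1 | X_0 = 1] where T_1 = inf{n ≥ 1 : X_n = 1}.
E[T_1 | X_0 = 1] = 1/π_1 = 382/187

For an irreducible recurrent Markov chain with stationary distribution π, E[T_i | X_0 = i] = 1/π_i (Kac's formula). Here π_1 = (11/15)/(13/17 + 11/15) = (11/15)/(382/255) = 187/382, so E[T_1 | X_0 = 1] = 1/π_1 = (13/17 + 11/15)/(11/15) = (382/255)/(11/15) = 382/187.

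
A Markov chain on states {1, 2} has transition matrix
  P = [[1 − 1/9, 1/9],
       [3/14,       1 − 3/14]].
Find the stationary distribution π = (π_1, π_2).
π_1 = 27/41, π_2 = 14/41

Solve πP = π with π_1 + π_2 = 1. From πP = π: π_1 · (1 − 1/9) + π_2 · 3/14 = π_1 ⇒ π_2 · 3/14 = π_1 · 1/9 ⇒ π_2/π_1 = (1/9)/(3/14) = 14/27. Together with π_1 + π_2 = 1:
  π_1 = (3/14)/(1/9 + 3/14) = (3/14)/(41/126) = 27/41,
  π_2 = (1/9)/(1/9 + 3/14) = (1/9)/(41/126) = 14/41.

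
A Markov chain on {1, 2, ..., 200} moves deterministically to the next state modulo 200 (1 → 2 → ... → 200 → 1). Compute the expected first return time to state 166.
E[T_166 | X_0 = 166] = 200

The chain cycles deterministically, so starting at state 166 it returns in exactly 200 steps. Equivalently, the stationary distribution is uniform π_j = 1/200 for every state j, so by Kac's formula E[T_166] = 1/π_166 = 200.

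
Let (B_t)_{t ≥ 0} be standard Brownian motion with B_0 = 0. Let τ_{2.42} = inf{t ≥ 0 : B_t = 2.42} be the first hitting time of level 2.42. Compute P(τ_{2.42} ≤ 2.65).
P(τ_{2.42} ≤ 2.65) = 2(1 − Φ(2.42/√2.65)) = 2(1 − Φ(1.4866)) ≈ 0.1371

By the reflection principle for standard BM, P(τ_b ≤ t) = 2 · P(B_t ≥ b). Since B_t ~ N(0, t), P(B_t ≥ 2.42) = 1 − Φ(2.42/√t) = 1 − Φ(2.42/√2.65) = 1 − Φ(1.4866) ≈ 0.06856. Doubling: P(τ_{2.42} ≤ 2.65) ≈ 2 · 0.06856 = 0.13712 ≈ 0.1371.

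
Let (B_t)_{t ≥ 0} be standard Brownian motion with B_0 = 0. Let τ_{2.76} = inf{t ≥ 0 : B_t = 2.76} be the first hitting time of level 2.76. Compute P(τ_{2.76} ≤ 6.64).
P(τ_{2.76} ≤ 6.64) = 2(1 − Φ(2.76/√6.64)) = 2(1 − Φ(1.0711)) ≈ 0.2841

By the reflection principle for standard BM, P(τ_b ≤ t) = 2 · P(B_t ≥ b). Since B_t ~ N(0, t), P(B_t ≥ 2.76) = 1 − Φ(2.76/√t) = 1 − Φ(2.76/√6.64) = 1 − Φ(1.0711) ≈ 0.14206. Doubling: P(τ_{2.76} ≤ 6.64) ≈ 2 · 0.14206 = 0.28412 ≈ 0.2841.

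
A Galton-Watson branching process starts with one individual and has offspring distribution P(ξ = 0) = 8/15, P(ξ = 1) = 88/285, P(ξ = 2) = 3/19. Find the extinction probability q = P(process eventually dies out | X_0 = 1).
q = 1

Mean offspring μ = 0·8/15 + 1·88/285 + 2·3/19 = 178/285 ≤ 1. For μ ≤ 1 with offspring not concentrated at 1, the Galton-Watson process goes extinct almost surely, so q = 1.
(Algebraic check: The pgf is f(s) = 8/15 + 88/285·s + 3/19·s². The extinction probability q is the smallest fixed point of f in [0, 1]. Setting s = f(s):
  3/19·s² + (88/285 − 1)·s + 8/15 = 0
  3/19·s² − (8/15 + 3/19)·s + 8/15 = 0
which factors as (s − 1)·(3/19·s − 8/15) = 0, giving roots s = 1 and s = (8/15)/(3/19) = 152/45. Since 152/45 ≥ 1, the smallest root in [0, 1] is s = 1.)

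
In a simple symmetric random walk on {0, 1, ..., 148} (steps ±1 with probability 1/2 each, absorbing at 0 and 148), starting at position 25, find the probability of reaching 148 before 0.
P(hit 148 before 0) = 25/148

Let u_k = P(hit 148 before 0 | start at k). Then u_0 = 0, u_148 = 1, and u_k = u_{k-1}/2 + u_{k+1}/2 for 1 ≤ k ≤ 147. This harmonic recurrence is solved by u_k = k/148, giving u_25 = 25/148.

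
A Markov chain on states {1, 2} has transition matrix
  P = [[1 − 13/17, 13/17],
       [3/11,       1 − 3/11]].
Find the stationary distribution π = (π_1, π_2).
π_1 = 51/194, π_2 = 143/194

Solve πP = π with π_1 + π_2 = 1. From πP = π: π_1 · (1 − 13/17) + π_2 · 3/11 = π_1 ⇒ π_2 · 3/11 = π_1 · 13/17 ⇒ π_2/π_1 = (13/17)/(3/11) = 143/51. Together with π_1 + π_2 = 1:
  π_1 = (3/11)/(13/17 + 3/11) = (3/11)/(194/187) = 51/194,
  π_2 = (13/17)/(13/17 + 3/11) = (13/17)/(194/187) = 143/194.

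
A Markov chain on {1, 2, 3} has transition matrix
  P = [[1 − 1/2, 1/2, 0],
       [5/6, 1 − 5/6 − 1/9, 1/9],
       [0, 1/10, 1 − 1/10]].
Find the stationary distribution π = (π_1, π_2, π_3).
π = (15/34, 9/34, 5/17)

This is a birth-death chain on three states, which satisfies detailed balance: π_1 · P_{12} = π_2 · P_{21} and π_2 · P_{23} = π_3 · P_{32}.
From π_1 · 1/2 = π_2 · 5/6: π_2/π_1 = (1/2)/(5/6) = 3/5.
From π_2 · 1/9 = π_3 · 1/10: π_3/π_2 = (1/9)/(1/10) = 10/9.
Take π_1 proportional to 1; then unnormalized π = (1, 3/5, 2/3). Normalize by dividing by the sum 34/15:
  π = (15/34, 9/34, 5/17).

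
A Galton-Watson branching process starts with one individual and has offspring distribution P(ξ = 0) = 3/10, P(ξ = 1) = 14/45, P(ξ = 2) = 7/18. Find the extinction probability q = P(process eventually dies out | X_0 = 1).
q = 27/35

The pgf is f(s) = 3/10 + 14/45·s + 7/18·s². The extinction probability q is the smallest fixed point of f in [0, 1]. Setting s = f(s):
  7/18·s² + (14/45 − 1)·s + 3/10 = 0
  7/18·s² − (3/10 + 7/18)·s + 3/10 = 0
which factors as (s − 1)·(7/18·s − 3/10) = 0, giving roots s = 1 and s = (3/10)/(7/18) = 27/35.
Mean offspring μ = 14/45 + 2·7/18 = 49/45 > 1 (supercritical), so q < 1. The extinction probability is the smaller root: q = (3/10)/(7/18) = 27/35.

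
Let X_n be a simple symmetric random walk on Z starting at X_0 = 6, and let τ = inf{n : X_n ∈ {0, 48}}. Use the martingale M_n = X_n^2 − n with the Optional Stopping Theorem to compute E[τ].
E[τ] = 252

M_n = X_n^2 − n is a martingale (since E[X_{n+1}^2 | F_n] = X_n^2 + 1). By OST (τ has finite mean in a bounded region), E[M_τ] = E[M_0] = X_0^2 − 0 = 6^2 = 36. Also E[M_τ] = E[X_τ^2] − E[τ]. The walk exits at 0 or 48, with P(hit 48 first) = 6/48, so E[X_τ^2] = 48^2 · 6/48 + 0 = 288. Thus E[τ] = E[X_τ^2] − E[M_τ] = 288 − 36 = 252 = 6(48 − 6) = 252.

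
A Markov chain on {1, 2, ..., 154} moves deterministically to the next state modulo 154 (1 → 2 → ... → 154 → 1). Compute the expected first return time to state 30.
E[T_30 | X_0 = 30] = 154

The chain cycles deterministically, so starting at state 30 it returns in exactly 154 steps. Equivalently, the stationary distribution is uniform π_j = 1/154 for every state j, so by Kac's formula E[T_30] = 1/π_30 = 154.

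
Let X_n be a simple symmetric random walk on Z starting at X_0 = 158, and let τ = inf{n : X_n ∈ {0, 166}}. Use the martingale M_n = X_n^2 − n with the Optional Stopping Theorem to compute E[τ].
E[τ] = 1264

M_n = X_n^2 − n is a martingale (since E[X_{n+1}^2 | F_n] = X_n^2 + 1). By OST (τ has finite mean in a bounded region), E[M_τ] = E[M_0] = X_0^2 − 0 = 158^2 = 24964. Also E[M_τ] = E[X_τ^2] − E[τ]. The walk exits at 0 or 166, with P(hit 166 first) = 158/166, so E[X_τ^2] = 166^2 · 158/166 + 0 = 26228. Thus E[τ] = E[X_τ^2] − E[M_τ] = 26228 − 24964 = 1264 = 158(166 − 158) = 1264.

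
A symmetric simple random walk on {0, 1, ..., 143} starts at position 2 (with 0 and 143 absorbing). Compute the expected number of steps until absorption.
E[τ | X_0 = 2] = 282

Let v_k = E[τ | X_0 = k]. Boundary: v_0 = v_143 = 0. Recurrence: v_k = 1 + (v_{k-1} + v_{k+1})/2 for 1 ≤ k ≤ 142. The particular solution to v_k − (v_{k-1} + v_{k+1})/2 = 1 is v_k = −k^2. Adding homogeneous solution A + B k and matching boundaries gives v_k = k (143 − k). Substituting k = 2: v_2 = 2 · 141 = 282.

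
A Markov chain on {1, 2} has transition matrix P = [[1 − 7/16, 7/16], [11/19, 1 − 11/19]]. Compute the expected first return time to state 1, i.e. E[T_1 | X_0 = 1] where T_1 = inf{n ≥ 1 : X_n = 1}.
E[T_1 | X_0 = 1] = 1/π_1 = 309/176

For an irreducible recurrent Markov chain with stationary distribution π, E[T_i | X_0 = i] = 1/π_i (Kac's formula). Here π_1 = (11/19)/(7/16 + 11/19) = (11/19)/(309/304) = 176/309, so E[T_1 | X_0 = 1] = 1/π_1 = (7/16 + 11/19)/(11/19) = (309/304)/(11/19) = 309/176.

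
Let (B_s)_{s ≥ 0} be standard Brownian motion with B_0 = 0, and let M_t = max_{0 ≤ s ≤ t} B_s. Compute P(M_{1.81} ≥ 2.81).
P(M_{1.81} ≥ 2.81) = 2·P(B_{1.81} ≥ 2.81) = 2(1 − Φ(2.81/√1.81)) ≈ 0.0367

By the reflection principle for Brownian motion, P(M_t ≥ a) = 2 · P(B_t ≥ a) for a ≥ 0. Since B_t ~ N(0, t), P(B_t ≥ 2.81) = 1 − Φ(2.81/√t) = 1 − Φ(2.81/√1.81) = 1 − Φ(2.0887). So
  P(M_{1.81} ≥ 2.81) = 2(1 − Φ(2.0887)) ≈ 0.0367.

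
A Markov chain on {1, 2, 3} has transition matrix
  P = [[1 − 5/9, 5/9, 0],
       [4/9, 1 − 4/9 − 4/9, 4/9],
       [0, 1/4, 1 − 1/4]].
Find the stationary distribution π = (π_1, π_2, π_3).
π = (36/161, 45/161, 80/161)

This is a birth-death chain on three states, which satisfies detailed balance: π_1 · P_{12} = π_2 · P_{21} and π_2 · P_{23} = π_3 · P_{32}.
From π_1 · 5/9 = π_2 · 4/9: π_2/π_1 = (5/9)/(4/9) = 5/4.
From π_2 · 4/9 = π_3 · 1/4: π_3/π_2 = (4/9)/(1/4) = 16/9.
Take π_1 proportional to 1; then unnormalized π = (1, 5/4, 20/9). Normalize by dividing by the sum 161/36:
  π = (36/161, 45/161, 80/161).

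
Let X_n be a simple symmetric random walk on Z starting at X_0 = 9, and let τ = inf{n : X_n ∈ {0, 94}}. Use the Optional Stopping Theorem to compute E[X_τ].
E[X_τ] = 9

X_n is a martingale and τ is a bounded-mean stopping time (indeed τ is finite a.s. with bounded expectation since the walk is in a bounded region). By the OST, E[X_τ] = E[X_0] = 9. Equivalently: E[X_τ] = 94 · P(hit 94 first) + 0 · P(hit 0 first) = 94 · (9/94) = 9.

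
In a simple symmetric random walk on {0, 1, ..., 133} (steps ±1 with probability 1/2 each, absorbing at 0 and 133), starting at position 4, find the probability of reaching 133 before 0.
P(hit 133 before 0) = 4/133

Let u_k = P(hit 133 before 0 | start at k). Then u_0 = 0, u_133 = 1, and u_k = u_{k-1}/2 + u_{k+1}/2 for 1 ≤ k ≤ 132. This harmonic recurrence is solved by u_k = k/133, giving u_4 = 4/133.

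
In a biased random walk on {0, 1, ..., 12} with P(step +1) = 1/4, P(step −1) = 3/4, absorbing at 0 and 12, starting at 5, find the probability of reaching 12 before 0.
P(hit 12 before 0) = (1 − (3)^5) / (1 − (3)^12) = 121/265720

Let u_k denote P(reach 12 before 0 | start at k). Boundary: u_0 = 0, u_12 = 1. Recurrence: u_k = 1/4·u_{k+1} + 3/4·u_{k-1} for 1 ≤ k ≤ 11. Try u_k = A + B·r^k with r = q/p = (3/4)/(1/4) = 3. Substitution satisfies the recurrence; boundary conditions give:
  u_k = (1 − r^k) / (1 − r^N) = (1 − (3)^5) / (1 − (3)^12) = 121/265720.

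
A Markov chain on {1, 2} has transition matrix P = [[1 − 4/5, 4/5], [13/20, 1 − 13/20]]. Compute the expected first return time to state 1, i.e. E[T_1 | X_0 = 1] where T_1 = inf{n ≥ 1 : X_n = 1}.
E[T_1 | X_0 = 1] = 1/π_1 = 29/13

For an irreducible recurrent Markov chain with stationary distribution π, E[T_i | X_0 = i] = 1/π_i (Kac's formula). Here π_1 = (13/20)/(4/5 + 13/20) = (13/20)/(29/20) = 13/29, so E[T_1 | X_0 = 1] = 1/π_1 = (4/5 + 13/20)/(13/20) = (29/20)/(13/20) = 29/13.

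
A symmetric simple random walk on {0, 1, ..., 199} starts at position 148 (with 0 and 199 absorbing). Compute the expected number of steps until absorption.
E[τ | X_0 = 148] = 7548

Let v_k = E[τ | X_0 = k]. Boundary: v_0 = v_199 = 0. Recurrence: v_k = 1 + (v_{k-1} + v_{k+1})/2 for 1 ≤ k ≤ 198. The particular solution to v_k − (v_{k-1} + v_{k+1})/2 = 1 is v_k = −k^2. Adding homogeneous solution A + B k and matching boundaries gives v_k = k (199 − k). Substituting k = 148: v_148 = 148 · 51 = 7548.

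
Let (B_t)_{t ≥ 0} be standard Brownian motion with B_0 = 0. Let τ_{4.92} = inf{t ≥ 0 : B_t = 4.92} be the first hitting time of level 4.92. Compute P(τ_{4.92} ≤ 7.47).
P(τ_{4.92} ≤ 7.47) = 2(1 − Φ(4.92/√7.47)) = 2(1 − Φ(1.8001)) ≈ 0.0718

By the reflection principle for standard BM, P(τ_b ≤ t) = 2 · P(B_t ≥ b). Since B_t ~ N(0, t), P(B_t ≥ 4.92) = 1 − Φ(4.92/√t) = 1 − Φ(4.92/√7.47) = 1 − Φ(1.8001) ≈ 0.03592. Doubling: P(τ_{4.92} ≤ 7.47) ≈ 2 · 0.03592 = 0.07184 ≈ 0.0718.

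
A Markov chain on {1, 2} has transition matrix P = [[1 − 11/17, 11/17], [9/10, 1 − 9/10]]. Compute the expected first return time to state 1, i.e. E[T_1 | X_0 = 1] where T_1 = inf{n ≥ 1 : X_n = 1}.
E[T_1 | X_0 = 1] = 1/π_1 = 263/153

For an irreducible recurrent Markov chain with stationary distribution π, E[T_i | X_0 = i] = 1/π_i (Kac's formula). Here π_1 = (9/10)/(11/17 + 9/10) = (9/10)/(263/170) = 153/263, so E[T_1 | X_0 = 1] = 1/π_1 = (11/17 + 9/10)/(9/10) = (263/170)/(9/10) = 263/153.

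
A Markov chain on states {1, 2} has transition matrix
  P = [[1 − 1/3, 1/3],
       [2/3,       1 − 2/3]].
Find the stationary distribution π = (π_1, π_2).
π_1 = 2/3, π_2 = 1/3

Solve πP = π with π_1 + π_2 = 1. From πP = π: π_1 · (1 − 1/3) + π_2 · 2/3 = π_1 ⇒ π_2 · 2/3 = π_1 · 1/3 ⇒ π_2/π_1 = (1/3)/(2/3) = 1/2. Together with π_1 + π_2 = 1:
  π_1 = (2/3)/(1/3 + 2/3) = (2/3)/(1) = 2/3,
  π_2 = (1/3)/(1/3 + 2/3) = (1/3)/(1) = 1/3.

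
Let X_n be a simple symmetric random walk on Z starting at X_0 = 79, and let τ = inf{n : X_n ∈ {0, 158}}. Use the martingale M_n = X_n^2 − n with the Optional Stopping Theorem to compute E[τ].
E[τ] = 6241

M_n = X_n^2 − n is a martingale (since E[X_{n+1}^2 | F_n] = X_n^2 + 1). By OST (τ has finite mean in a bounded region), E[M_τ] = E[M_0] = X_0^2 − 0 = 79^2 = 6241. Also E[M_τ] = E[X_τ^2] − E[τ]. The walk exits at 0 or 158, with P(hit 158 first) = 79/158, so E[X_τ^2] = 158^2 · 79/158 + 0 = 12482. Thus E[τ] = E[X_τ^2] − E[M_τ] = 12482 − 6241 = 6241 = 79(158 − 79) = 6241.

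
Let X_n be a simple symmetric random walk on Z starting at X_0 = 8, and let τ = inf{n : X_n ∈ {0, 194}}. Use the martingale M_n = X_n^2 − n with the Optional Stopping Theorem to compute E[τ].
E[τ] = 1488

M_n = X_n^2 − n is a martingale (since E[X_{n+1}^2 | F_n] = X_n^2 + 1). By OST (τ has finite mean in a bounded region), E[M_τ] = E[M_0] = X_0^2 − 0 = 8^2 = 64. Also E[M_τ] = E[X_τ^2] − E[τ]. The walk exits at 0 or 194, with P(hit 194 first) = 8/194, so E[X_τ^2] = 194^2 · 8/194 + 0 = 1552. Thus E[τ] = E[X_τ^2] − E[M_τ] = 1552 − 64 = 1488 = 8(194 − 8) = 1488.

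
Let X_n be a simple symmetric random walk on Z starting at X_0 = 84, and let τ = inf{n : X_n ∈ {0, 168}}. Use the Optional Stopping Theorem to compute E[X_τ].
E[X_τ] = 84

X_n is a martingale and τ is a bounded-mean stopping time (indeed τ is finite a.s. with bounded expectation since the walk is in a bounded region). By the OST, E[X_τ] = E[X_0] = 84. Equivalently: E[X_τ] = 168 · P(hit 168 first) + 0 · P(hit 0 first) = 168 · (84/168) = 84.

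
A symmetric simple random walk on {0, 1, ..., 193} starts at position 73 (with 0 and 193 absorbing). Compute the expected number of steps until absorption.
E[τ | X_0 = 73] = 8760

Let v_k = E[τ | X_0 = k]. Boundary: v_0 = v_193 = 0. Recurrence: v_k = 1 + (v_{k-1} + v_{k+1})/2 for 1 ≤ k ≤ 192. The particular solution to v_k − (v_{k-1} + v_{k+1})/2 = 1 is v_k = −k^2. Adding homogeneous solution A + B k and matching boundaries gives v_k = k (193 − k). Substituting k = 73: v_73 = 73 · 120 = 8760.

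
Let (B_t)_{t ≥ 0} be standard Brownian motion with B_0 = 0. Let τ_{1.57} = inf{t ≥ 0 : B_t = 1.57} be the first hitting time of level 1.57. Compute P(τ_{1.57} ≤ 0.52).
P(τ_{1.57} ≤ 0.52) = 2(1 − Φ(1.57/√0.52)) = 2(1 − Φ(2.1772)) ≈ 0.0295

By the reflection principle for standard BM, P(τ_b ≤ t) = 2 · P(B_t ≥ b). Since B_t ~ N(0, t), P(B_t ≥ 1.57) = 1 − Φ(1.57/√t) = 1 − Φ(1.57/√0.52) = 1 − Φ(2.1772) ≈ 0.01473. Doubling: P(τ_{1.57} ≤ 0.52) ≈ 2 · 0.01473 = 0.02946 ≈ 0.0295.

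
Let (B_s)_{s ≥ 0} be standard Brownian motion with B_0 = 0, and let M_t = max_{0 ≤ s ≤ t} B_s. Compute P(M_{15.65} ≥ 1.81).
P(M_{15.65} ≥ 1.81) = 2·P(B_{15.65} ≥ 1.81) = 2(1 − Φ(1.81/√15.65)) ≈ 0.6473

By the reflection principle for Brownian motion, P(M_t ≥ a) = 2 · P(B_t ≥ a) for a ≥ 0. Since B_t ~ N(0, t), P(B_t ≥ 1.81) = 1 − Φ(1.81/√t) = 1 − Φ(1.81/√15.65) = 1 − Φ(0.4575). So
  P(M_{15.65} ≥ 1.81) = 2(1 − Φ(0.4575)) ≈ 0.6473.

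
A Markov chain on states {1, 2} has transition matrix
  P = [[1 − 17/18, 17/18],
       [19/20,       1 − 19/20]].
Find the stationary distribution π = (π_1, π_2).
π_1 = 171/341, π_2 = 170/341

Solve πP = π with π_1 + π_2 = 1. From πP = π: π_1 · (1 − 17/18) + π_2 · 19/20 = π_1 ⇒ π_2 · 19/20 = π_1 · 17/18 ⇒ π_2/π_1 = (17/18)/(19/20) = 170/171. Together with π_1 + π_2 = 1:
  π_1 = (19/20)/(17/18 + 19/20) = (19/20)/(341/180) = 171/341,
  π_2 = (17/18)/(17/18 + 19/20) = (17/18)/(341/180) = 170/341.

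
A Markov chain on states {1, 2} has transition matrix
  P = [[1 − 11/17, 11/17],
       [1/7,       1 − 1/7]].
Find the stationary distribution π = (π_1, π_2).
π_1 = 17/94, π_2 = 77/94

Solve πP = π with π_1 + π_2 = 1. From πP = π: π_1 · (1 − 11/17) + π_2 · 1/7 = π_1 ⇒ π_2 · 1/7 = π_1 · 11/17 ⇒ π_2/π_1 = (11/17)/(1/7) = 77/17. Together with π_1 + π_2 = 1:
  π_1 = (1/7)/(11/17 + 1/7) = (1/7)/(94/119) = 17/94,
  π_2 = (11/17)/(11/17 + 1/7) = (11/17)/(94/119) = 77/94.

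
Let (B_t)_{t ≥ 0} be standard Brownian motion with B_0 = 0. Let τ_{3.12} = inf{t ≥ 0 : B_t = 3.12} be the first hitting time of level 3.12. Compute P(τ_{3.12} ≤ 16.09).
P(τ_{3.12} ≤ 16.09) = 2(1 − Φ(3.12/√16.09)) = 2(1 − Φ(0.7778)) ≈ 0.4367

By the reflection principle for standard BM, P(τ_b ≤ t) = 2 · P(B_t ≥ b). Since B_t ~ N(0, t), P(B_t ≥ 3.12) = 1 − Φ(3.12/√t) = 1 − Φ(3.12/√16.09) = 1 − Φ(0.7778) ≈ 0.21834. Doubling: P(τ_{3.12} ≤ 16.09) ≈ 2 · 0.21834 = 0.43668 ≈ 0.4367.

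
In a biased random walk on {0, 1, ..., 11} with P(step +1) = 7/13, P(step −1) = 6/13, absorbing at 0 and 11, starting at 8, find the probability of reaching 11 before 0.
P(hit 11 before 0) = (1 − (6/7)^8) / (1 − (6/7)^11) = 1401218455/1614529687

Let u_k denote P(reach 11 before 0 | start at k). Boundary: u_0 = 0, u_11 = 1. Recurrence: u_k = 7/13·u_{k+1} + 6/13·u_{k-1} for 1 ≤ k ≤ 10. Try u_k = A + B·r^k with r = q/p = (6/13)/(7/13) = 6/7. Substitution satisfies the recurrence; boundary conditions give:
  u_k = (1 − r^k) / (1 − r^N) = (1 − (6/7)^8) / (1 − (6/7)^11) = 1401218455/1614529687.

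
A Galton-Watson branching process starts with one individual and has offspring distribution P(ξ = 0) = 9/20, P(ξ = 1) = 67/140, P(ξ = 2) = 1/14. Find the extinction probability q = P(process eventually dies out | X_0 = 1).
q = 1

Mean offspring μ = 0·9/20 + 1·67/140 + 2·1/14 = 87/140 ≤ 1. For μ ≤ 1 with offspring not concentrated at 1, the Galton-Watson process goes extinct almost surely, so q = 1.
(Algebraic check: The pgf is f(s) = 9/20 + 67/140·s + 1/14·s². The extinction probability q is the smallest fixed point of f in [0, 1]. Setting s = f(s):
  1/14·s² + (67/140 − 1)·s + 9/20 = 0
  1/14·s² − (9/20 + 1/14)·s + 9/20 = 0
which factors as (s − 1)·(1/14·s − 9/20) = 0, giving roots s = 1 and s = (9/20)/(1/14) = 63/10. Since 63/10 ≥ 1, the smallest root in [0, 1] is s = 1.)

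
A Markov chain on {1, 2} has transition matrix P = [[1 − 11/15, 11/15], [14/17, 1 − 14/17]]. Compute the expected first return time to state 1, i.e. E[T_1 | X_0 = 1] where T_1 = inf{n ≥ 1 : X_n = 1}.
E[T_1 | X_0 = 1] = 1/π_1 = 397/210

For an irreducible recurrent Markov chain with stationary distribution π, E[T_i | X_0 = i] = 1/π_i (Kac's formula). Here π_1 = (14/17)/(11/15 + 14/17) = (14/17)/(397/255) = 210/397, so E[T_1 | X_0 = 1] = 1/π_1 = (11/15 + 14/17)/(14/17) = (397/255)/(14/17) = 397/210.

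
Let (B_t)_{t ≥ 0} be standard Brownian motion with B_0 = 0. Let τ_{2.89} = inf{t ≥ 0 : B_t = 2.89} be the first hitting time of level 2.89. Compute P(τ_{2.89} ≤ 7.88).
P(τ_{2.89} ≤ 7.88) = 2(1 − Φ(2.89/√7.88)) = 2(1 − Φ(1.0295)) ≈ 0.3032

By the reflection principle for standard BM, P(τ_b ≤ t) = 2 · P(B_t ≥ b). Since B_t ~ N(0, t), P(B_t ≥ 2.89) = 1 − Φ(2.89/√t) = 1 − Φ(2.89/√7.88) = 1 − Φ(1.0295) ≈ 0.15162. Doubling: P(τ_{2.89} ≤ 7.88) ≈ 2 · 0.15162 = 0.30324 ≈ 0.3032.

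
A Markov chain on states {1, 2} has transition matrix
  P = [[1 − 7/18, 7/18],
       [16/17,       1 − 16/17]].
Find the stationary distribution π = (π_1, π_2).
π_1 = 288/407, π_2 = 119/407

Solve πP = π with π_1 + π_2 = 1. From πP = π: π_1 · (1 − 7/18) + π_2 · 16/17 = π_1 ⇒ π_2 · 16/17 = π_1 · 7/18 ⇒ π_2/π_1 = (7/18)/(16/17) = 119/288. Together with π_1 + π_2 = 1:
  π_1 = (16/17)/(7/18 + 16/17) = (16/17)/(407/306) = 288/407,
  π_2 = (7/18)/(7/18 + 16/17) = (7/18)/(407/306) = 119/407.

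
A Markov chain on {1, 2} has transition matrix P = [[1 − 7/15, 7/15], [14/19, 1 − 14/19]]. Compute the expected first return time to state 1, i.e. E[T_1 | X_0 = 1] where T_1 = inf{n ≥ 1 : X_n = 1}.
E[T_1 | X_0 = 1] = 1/π_1 = 49/30

For an irreducible recurrent Markov chain with stationary distribution π, E[T_i | X_0 = i] = 1/π_i (Kac's formula). Here π_1 = (14/19)/(7/15 + 14/19) = (14/19)/(343/285) = 30/49, so E[T_1 | X_0 = 1] = 1/π_1 = (7/15 + 14/19)/(14/19) = (343/285)/(14/19) = 49/30.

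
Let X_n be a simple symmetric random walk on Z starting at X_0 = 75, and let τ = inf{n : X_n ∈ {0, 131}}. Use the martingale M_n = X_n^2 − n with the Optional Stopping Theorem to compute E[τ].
E[τ] = 4200

M_n = X_n^2 − n is a martingale (since E[X_{n+1}^2 | F_n] = X_n^2 + 1). By OST (τ has finite mean in a bounded region), E[M_τ] = E[M_0] = X_0^2 − 0 = 75^2 = 5625. Also E[M_τ] = E[X_τ^2] − E[τ]. The walk exits at 0 or 131, with P(hit 131 first) = 75/131, so E[X_τ^2] = 131^2 · 75/131 + 0 = 9825. Thus E[τ] = E[X_τ^2] − E[M_τ] = 9825 − 5625 = 4200 = 75(131 − 75) = 4200.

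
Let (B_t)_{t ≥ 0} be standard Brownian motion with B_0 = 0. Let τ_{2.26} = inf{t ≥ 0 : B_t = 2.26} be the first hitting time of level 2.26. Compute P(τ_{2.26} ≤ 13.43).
P(τ_{2.26} ≤ 13.43) = 2(1 − Φ(2.26/√13.43)) = 2(1 − Φ(0.6167)) ≈ 0.5374

By the reflection principle for standard BM, P(τ_b ≤ t) = 2 · P(B_t ≥ b). Since B_t ~ N(0, t), P(B_t ≥ 2.26) = 1 − Φ(2.26/√t) = 1 − Φ(2.26/√13.43) = 1 − Φ(0.6167) ≈ 0.26872. Doubling: P(τ_{2.26} ≤ 13.43) ≈ 2 · 0.26872 = 0.53744 ≈ 0.5374.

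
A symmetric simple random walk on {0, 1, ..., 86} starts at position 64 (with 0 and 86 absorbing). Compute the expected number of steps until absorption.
E[τ | X_0 = 64] = 1408

Let v_k = E[τ | X_0 = k]. Boundary: v_0 = v_86 = 0. Recurrence: v_k = 1 + (v_{k-1} + v_{k+1})/2 for 1 ≤ k ≤ 85. The particular solution to v_k − (v_{k-1} + v_{k+1})/2 = 1 is v_k = −k^2. Adding homogeneous solution A + B k and matching boundaries gives v_k = k (86 − k). Substituting k = 64: v_64 = 64 · 22 = 1408.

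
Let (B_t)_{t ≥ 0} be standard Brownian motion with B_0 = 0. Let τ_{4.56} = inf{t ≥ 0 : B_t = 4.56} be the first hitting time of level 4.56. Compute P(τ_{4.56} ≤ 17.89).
P(τ_{4.56} ≤ 17.89) = 2(1 − Φ(4.56/√17.89)) = 2(1 − Φ(1.0781)) ≈ 0.2810

By the reflection principle for standard BM, P(τ_b ≤ t) = 2 · P(B_t ≥ b). Since B_t ~ N(0, t), P(B_t ≥ 4.56) = 1 − Φ(4.56/√t) = 1 − Φ(4.56/√17.89) = 1 − Φ(1.0781) ≈ 0.14049. Doubling: P(τ_{4.56} ≤ 17.89) ≈ 2 · 0.14049 = 0.28098 ≈ 0.2810.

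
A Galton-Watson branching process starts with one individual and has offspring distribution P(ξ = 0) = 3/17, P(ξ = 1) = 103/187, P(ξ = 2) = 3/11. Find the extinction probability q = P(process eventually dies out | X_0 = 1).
q = 11/17

The pgf is f(s) = 3/17 + 103/187·s + 3/11·s². The extinction probability q is the smallest fixed point of f in [0, 1]. Setting s = f(s):
  3/11·s² + (103/187 − 1)·s + 3/17 = 0
  3/11·s² − (3/17 + 3/11)·s + 3/17 = 0
which factors as (s − 1)·(3/11·s − 3/17) = 0, giving roots s = 1 and s = (3/17)/(3/11) = 11/17.
Mean offspring μ = 103/187 + 2·3/11 = 205/187 > 1 (supercritical), so q < 1. The extinction probability is the smaller root: q = (3/17)/(3/11) = 11/17.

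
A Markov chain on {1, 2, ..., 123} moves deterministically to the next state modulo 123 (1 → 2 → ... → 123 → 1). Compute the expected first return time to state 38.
E[T_38 | X_0 = 38] = 123

The chain cycles deterministically, so starting at state 38 it returns in exactly 123 steps. Equivalently, the stationary distribution is uniform π_j = 1/123 for every state j, so by Kac's formula E[T_38] = 1/π_38 = 123.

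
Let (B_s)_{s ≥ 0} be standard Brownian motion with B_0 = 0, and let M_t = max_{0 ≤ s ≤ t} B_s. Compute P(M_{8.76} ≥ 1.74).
P(M_{8.76} ≥ 1.74) = 2·P(B_{8.76} ≥ 1.74) = 2(1 − Φ(1.74/√8.76)) ≈ 0.5566

By the reflection principle for Brownian motion, P(M_t ≥ a) = 2 · P(B_t ≥ a) for a ≥ 0. Since B_t ~ N(0, t), P(B_t ≥ 1.74) = 1 − Φ(1.74/√t) = 1 − Φ(1.74/√8.76) = 1 − Φ(0.5879). So
  P(M_{8.76} ≥ 1.74) = 2(1 − Φ(0.5879)) ≈ 0.5566.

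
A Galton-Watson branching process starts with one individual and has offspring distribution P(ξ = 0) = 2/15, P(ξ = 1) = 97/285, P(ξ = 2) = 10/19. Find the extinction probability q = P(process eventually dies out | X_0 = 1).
q = 19/75

The pgf is f(s) = 2/15 + 97/285·s + 10/19·s². The extinction probability q is the smallest fixed point of f in [0, 1]. Setting s = f(s):
  10/19·s² + (97/285 − 1)·s + 2/15 = 0
  10/19·s² − (2/15 + 10/19)·s + 2/15 = 0
which factors as (s − 1)·(10/19·s − 2/15) = 0, giving roots s = 1 and s = (2/15)/(10/19) = 19/75.
Mean offspring μ = 97/285 + 2·10/19 = 397/285 > 1 (supercritical), so q < 1. The extinction probability is the smaller root: q = (2/15)/(10/19) = 19/75.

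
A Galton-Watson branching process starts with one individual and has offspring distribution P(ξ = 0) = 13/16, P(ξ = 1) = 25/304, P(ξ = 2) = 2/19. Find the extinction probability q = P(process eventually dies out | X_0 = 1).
q = 1

Mean offspring μ = 0·13/16 + 1·25/304 + 2·2/19 = 89/304 ≤ 1. For μ ≤ 1 with offspring not concentrated at 1, the Galton-Watson process goes extinct almost surely, so q = 1.
(Algebraic check: The pgf is f(s) = 13/16 + 25/304·s + 2/19·s². The extinction probability q is the smallest fixed point of f in [0, 1]. Setting s = f(s):
  2/19·s² + (25/304 − 1)·s + 13/16 = 0
  2/19·s² − (13/16 + 2/19)·s + 13/16 = 0
which factors as (s − 1)·(2/19·s − 13/16) = 0, giving roots s = 1 and s = (13/16)/(2/19) = 247/32. Since 247/32 ≥ 1, the smallest root in [0, 1] is s = 1.)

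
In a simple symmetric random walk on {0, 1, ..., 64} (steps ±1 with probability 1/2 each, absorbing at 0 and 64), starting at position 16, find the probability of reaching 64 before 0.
P(hit 64 before 0) = 16/64 = 1/4

Let u_k = P(hit 64 before 0 | start at k). Then u_0 = 0, u_64 = 1, and u_k = u_{k-1}/2 + u_{k+1}/2 for 1 ≤ k ≤ 63. This harmonic recurrence is solved by u_k = k/64, giving u_16 = 16/64 = 1/4.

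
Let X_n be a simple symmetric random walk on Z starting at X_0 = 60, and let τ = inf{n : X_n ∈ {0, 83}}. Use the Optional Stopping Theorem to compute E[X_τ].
E[X_τ] = 60

X_n is a martingale and τ is a bounded-mean stopping time (indeed τ is finite a.s. with bounded expectation since the walk is in a bounded region). By the OST, E[X_τ] = E[X_0] = 60. Equivalently: E[X_τ] = 83 · P(hit 83 first) + 0 · P(hit 0 first) = 83 · (60/83) = 60.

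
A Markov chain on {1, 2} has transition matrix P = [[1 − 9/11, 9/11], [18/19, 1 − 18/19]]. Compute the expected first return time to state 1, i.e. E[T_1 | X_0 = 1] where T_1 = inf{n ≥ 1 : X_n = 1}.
E[T_1 | X_0 = 1] = 1/π_1 = 41/22

For an irreducible recurrent Markov chain with stationary distribution π, E[T_i | X_0 = i] = 1/π_i (Kac's formula). Here π_1 = (18/19)/(9/11 + 18/19) = (18/19)/(369/209) = 22/41, so E[T_1 | X_0 = 1] = 1/π_1 = (9/11 + 18/19)/(18/19) = (369/209)/(18/19) = 41/22.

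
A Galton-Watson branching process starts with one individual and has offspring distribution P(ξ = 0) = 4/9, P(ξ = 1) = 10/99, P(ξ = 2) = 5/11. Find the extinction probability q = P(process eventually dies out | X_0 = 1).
q = 44/45

The pgf is f(s) = 4/9 + 10/99·s + 5/11·s². The extinction probability q is the smallest fixed point of f in [0, 1]. Setting s = f(s):
  5/11·s² + (10/99 − 1)·s + 4/9 = 0
  5/11·s² − (4/9 + 5/11)·s + 4/9 = 0
which factors as (s − 1)·(5/11·s − 4/9) = 0, giving roots s = 1 and s = (4/9)/(5/11) = 44/45.
Mean offspring μ = 10/99 + 2·5/11 = 100/99 > 1 (supercritical), so q < 1. The extinction probability is the smaller root: q = (4/9)/(5/11) = 44/45.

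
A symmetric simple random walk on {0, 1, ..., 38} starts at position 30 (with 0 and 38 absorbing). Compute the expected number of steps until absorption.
E[τ | X_0 = 30] = 240

Let v_k = E[τ | X_0 = k]. Boundary: v_0 = v_38 = 0. Recurrence: v_k = 1 + (v_{k-1} + v_{k+1})/2 for 1 ≤ k ≤ 37. The particular solution to v_k − (v_{k-1} + v_{k+1})/2 = 1 is v_k = −k^2. Adding homogeneous solution A + B k and matching boundaries gives v_k = k (38 − k). Substituting k = 30: v_30 = 30 · 8 = 240.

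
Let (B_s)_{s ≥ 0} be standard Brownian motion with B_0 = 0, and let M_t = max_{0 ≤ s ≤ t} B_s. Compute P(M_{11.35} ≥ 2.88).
P(M_{11.35} ≥ 2.88) = 2·P(B_{11.35} ≥ 2.88) = 2(1 − Φ(2.88/√11.35)) ≈ 0.3926

By the reflection principle for Brownian motion, P(M_t ≥ a) = 2 · P(B_t ≥ a) for a ≥ 0. Since B_t ~ N(0, t), P(B_t ≥ 2.88) = 1 − Φ(2.88/√t) = 1 − Φ(2.88/√11.35) = 1 − Φ(0.8549). So
  P(M_{11.35} ≥ 2.88) = 2(1 − Φ(0.8549)) ≈ 0.3926.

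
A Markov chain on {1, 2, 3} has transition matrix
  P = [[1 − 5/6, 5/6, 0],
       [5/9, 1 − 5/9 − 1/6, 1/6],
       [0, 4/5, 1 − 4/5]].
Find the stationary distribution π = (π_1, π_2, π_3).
π = (16/45, 8/15, 1/9)

This is a birth-death chain on three states, which satisfies detailed balance: π_1 · P_{12} = π_2 · P_{21} and π_2 · P_{23} = π_3 · P_{32}.
From π_1 · 5/6 = π_2 · 5/9: π_2/π_1 = (5/6)/(5/9) = 3/2.
From π_2 · 1/6 = π_3 · 4/5: π_3/π_2 = (1/6)/(4/5) = 5/24.
Take π_1 proportional to 1; then unnormalized π = (1, 3/2, 5/16). Normalize by dividing by the sum 45/16:
  π = (16/45, 8/15, 1/9).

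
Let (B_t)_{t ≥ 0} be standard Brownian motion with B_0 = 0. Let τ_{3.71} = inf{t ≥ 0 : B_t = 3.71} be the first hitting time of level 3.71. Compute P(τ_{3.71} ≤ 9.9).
P(τ_{3.71} ≤ 9.9) = 2(1 − Φ(3.71/√9.9)) = 2(1 − Φ(1.1791)) ≈ 0.2384

By the reflection principle for standard BM, P(τ_b ≤ t) = 2 · P(B_t ≥ b). Since B_t ~ N(0, t), P(B_t ≥ 3.71) = 1 − Φ(3.71/√t) = 1 − Φ(3.71/√9.9) = 1 − Φ(1.1791) ≈ 0.11918. Doubling: P(τ_{3.71} ≤ 9.9) ≈ 2 · 0.11918 = 0.23836 ≈ 0.2384.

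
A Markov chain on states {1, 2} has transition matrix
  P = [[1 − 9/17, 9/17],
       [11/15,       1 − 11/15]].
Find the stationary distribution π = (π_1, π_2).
π_1 = 187/322, π_2 = 135/322

Solve πP = π with π_1 + π_2 = 1. From πP = π: π_1 · (1 − 9/17) + π_2 · 11/15 = π_1 ⇒ π_2 · 11/15 = π_1 · 9/17 ⇒ π_2/π_1 = (9/17)/(11/15) = 135/187. Together with π_1 + π_2 = 1:
  π_1 = (11/15)/(9/17 + 11/15) = (11/15)/(322/255) = 187/322,
  π_2 = (9/17)/(9/17 + 11/15) = (9/17)/(322/255) = 135/322.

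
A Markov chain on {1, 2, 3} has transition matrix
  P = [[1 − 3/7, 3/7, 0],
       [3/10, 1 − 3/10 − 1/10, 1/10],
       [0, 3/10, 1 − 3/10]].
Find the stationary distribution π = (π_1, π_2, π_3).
π = (21/61, 30/61, 10/61)

This is a birth-death chain on three states, which satisfies detailed balance: π_1 · P_{12} = π_2 · P_{21} and π_2 · P_{23} = π_3 · P_{32}.
From π_1 · 3/7 = π_2 · 3/10: π_2/π_1 = (3/7)/(3/10) = 10/7.
From π_2 · 1/10 = π_3 · 3/10: π_3/π_2 = (1/10)/(3/10) = 1/3.
Take π_1 proportional to 1; then unnormalized π = (1, 10/7, 10/21). Normalize by dividing by the sum 61/21:
  π = (21/61, 30/61, 10/61).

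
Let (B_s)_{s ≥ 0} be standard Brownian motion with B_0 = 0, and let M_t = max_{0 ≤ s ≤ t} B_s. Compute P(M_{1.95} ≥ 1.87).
P(M_{1.95} ≥ 1.87) = 2·P(B_{1.95} ≥ 1.87) = 2(1 − Φ(1.87/√1.95)) ≈ 0.1805

By the reflection principle for Brownian motion, P(M_t ≥ a) = 2 · P(B_t ≥ a) for a ≥ 0. Since B_t ~ N(0, t), P(B_t ≥ 1.87) = 1 − Φ(1.87/√t) = 1 − Φ(1.87/√1.95) = 1 − Φ(1.3391). So
  P(M_{1.95} ≥ 1.87) = 2(1 − Φ(1.3391)) ≈ 0.1805.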